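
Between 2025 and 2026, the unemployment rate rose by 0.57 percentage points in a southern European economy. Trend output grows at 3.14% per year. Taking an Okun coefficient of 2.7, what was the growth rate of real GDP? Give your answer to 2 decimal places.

Growth-rate Okun's law: g_Y = g_Y* - β × Δu.
g_Y = 3.14 - 2.7 × (0.57) = 3.14 - 1.539 = 1.601%, i.e. 1.60% to 2 d.p.

1.60%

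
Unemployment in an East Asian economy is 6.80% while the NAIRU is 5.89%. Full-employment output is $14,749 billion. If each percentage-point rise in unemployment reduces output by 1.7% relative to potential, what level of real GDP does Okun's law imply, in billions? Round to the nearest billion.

Unemployment gap = 6.8 - 5.89 = 0.91 points, so the output gap is -1.7 × 0.91 = -1.547%.
Actual GDP = 14749 × (1 - 1.547/100) = 14749 × 0.98453 ≈ 14521 billion.

$14,521 billion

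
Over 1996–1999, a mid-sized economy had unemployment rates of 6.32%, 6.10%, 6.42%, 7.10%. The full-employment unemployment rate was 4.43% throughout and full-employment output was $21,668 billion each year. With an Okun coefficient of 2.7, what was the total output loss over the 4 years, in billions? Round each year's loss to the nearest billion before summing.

$4,809 billion

Year 1996: gap = -2.7 × (6.32 - 4.43) = -5.103%, loss ≈ 21668 × 5.103/100 ≈ 1106.
Year 1997: gap = -2.7 × (6.1 - 4.43) = -4.509%, loss ≈ 21668 × 4.509/100 ≈ 977.
Year 1998: gap = -2.7 × (6.42 - 4.43) = -5.373%, loss ≈ 21668 × 5.373/100 ≈ 1164.
Year 1999: gap = -2.7 × (7.1 - 4.43) = -7.209%, loss ≈ 21668 × 7.209/100 ≈ 1562.
Total lost output = 1106 + 977 + 1164 + 1562 = 4809 billion.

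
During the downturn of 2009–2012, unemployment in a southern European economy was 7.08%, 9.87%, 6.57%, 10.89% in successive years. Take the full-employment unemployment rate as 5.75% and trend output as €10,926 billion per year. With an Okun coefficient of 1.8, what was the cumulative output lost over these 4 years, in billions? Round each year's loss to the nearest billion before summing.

€2,244 billion

Year 2009: gap = -1.8 × (7.08 - 5.75) = -2.394%, loss ≈ 10926 × 2.394/100 ≈ 262.
Year 2010: gap = -1.8 × (9.87 - 5.75) = -7.416%, loss ≈ 10926 × 7.416/100 ≈ 810.
Year 2011: gap = -1.8 × (6.57 - 5.75) = -1.476%, loss ≈ 10926 × 1.476/100 ≈ 161.
Year 2012: gap = -1.8 × (10.89 - 5.75) = -9.252%, loss ≈ 10926 × 9.252/100 ≈ 1011.
Total lost output = 262 + 810 + 161 + 1011 = 2244 billion.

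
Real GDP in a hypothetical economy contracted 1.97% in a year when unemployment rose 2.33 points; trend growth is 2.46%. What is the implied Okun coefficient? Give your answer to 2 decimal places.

Growth form: g_Y = g_Y* - β × Δu, so β = (g_Y* - g_Y)/Δu.
β = (2.46 + 1.97)/2.33 = 4.43/2.33 = 1.90.

β ≈ 1.90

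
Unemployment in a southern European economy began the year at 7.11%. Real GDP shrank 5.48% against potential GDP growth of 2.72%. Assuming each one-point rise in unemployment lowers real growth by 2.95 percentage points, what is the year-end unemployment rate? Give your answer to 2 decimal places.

9.89%

Growth-rate Okun's law: g_Y = g_Y* - β × Δu, so Δu = (g_Y* - g_Y)/β.
Δu = (2.72 + 5.48)/2.95 = 8.2/2.95 = 2.78 percentage points.
Year-end unemployment = 7.11 + 2.78 = 9.89%.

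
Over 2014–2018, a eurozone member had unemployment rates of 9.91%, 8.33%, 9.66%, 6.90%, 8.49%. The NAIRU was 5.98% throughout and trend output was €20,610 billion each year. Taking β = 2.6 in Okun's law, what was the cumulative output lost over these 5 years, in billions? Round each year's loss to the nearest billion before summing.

€7,175 billion

Year 2014: gap = -2.6 × (9.91 - 5.98) = -10.218%, loss ≈ 20610 × 10.218/100 ≈ 2106.
Year 2015: gap = -2.6 × (8.33 - 5.98) = -6.11%, loss ≈ 20610 × 6.11/100 ≈ 1259.
Year 2016: gap = -2.6 × (9.66 - 5.98) = -9.568%, loss ≈ 20610 × 9.568/100 ≈ 1972.
Year 2017: gap = -2.6 × (6.9 - 5.98) = -2.392%, loss ≈ 20610 × 2.392/100 ≈ 493.
Year 2018: gap = -2.6 × (8.49 - 5.98) = -6.526%, loss ≈ 20610 × 6.526/100 ≈ 1345.
Total lost output = 2106 + 1259 + 1972 + 493 + 1345 = 7175 billion.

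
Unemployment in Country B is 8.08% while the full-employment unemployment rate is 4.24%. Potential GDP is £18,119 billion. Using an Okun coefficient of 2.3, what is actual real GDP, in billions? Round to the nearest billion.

Unemployment gap = 8.08 - 4.24 = 3.84 points, so the output gap is -2.3 × 3.84 = -8.832%.
Actual GDP = 18119 × (1 - 8.832/100) = 18119 × 0.91168 ≈ 16519 billion.

£16,519 billion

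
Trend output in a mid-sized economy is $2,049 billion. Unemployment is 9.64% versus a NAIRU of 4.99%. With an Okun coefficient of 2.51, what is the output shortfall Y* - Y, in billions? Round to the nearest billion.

Output gap = -2.51 × (9.64 - 4.99) = -2.51 × 4.65 = -11.6715%.
Actual GDP ≈ 2049 × 0.883285 ≈ 1810 billion, so the shortfall is 2049 - 1810 = 239 billion.

$239 billion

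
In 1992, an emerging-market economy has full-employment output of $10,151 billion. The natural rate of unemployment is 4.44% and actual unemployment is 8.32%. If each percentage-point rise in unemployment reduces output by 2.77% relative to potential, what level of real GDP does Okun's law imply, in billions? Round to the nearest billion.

$9,060 billion

Unemployment gap = 8.32 - 4.44 = 3.88 points, so the output gap is -2.77 × 3.88 = -10.7476%.
Actual GDP = 10151 × (1 - 10.7476/100) = 10151 × 0.892524 ≈ 9060 billion.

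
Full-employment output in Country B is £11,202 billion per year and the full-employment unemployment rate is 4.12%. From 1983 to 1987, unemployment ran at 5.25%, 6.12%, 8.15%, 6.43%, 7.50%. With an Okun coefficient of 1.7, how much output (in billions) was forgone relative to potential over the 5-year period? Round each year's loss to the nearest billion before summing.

Year 1983: gap = -1.7 × (5.25 - 4.12) = -1.921%, loss ≈ 11202 × 1.921/100 ≈ 215.
Year 1984: gap = -1.7 × (6.12 - 4.12) = -3.4%, loss ≈ 11202 × 3.4/100 ≈ 381.
Year 1985: gap = -1.7 × (8.15 - 4.12) = -6.851%, loss ≈ 11202 × 6.851/100 ≈ 767.
Year 1986: gap = -1.7 × (6.43 - 4.12) = -3.927%, loss ≈ 11202 × 3.927/100 ≈ 440.
Year 1987: gap = -1.7 × (7.5 - 4.12) = -5.746%, loss ≈ 11202 × 5.746/100 ≈ 644.
Total lost output = 215 + 381 + 767 + 440 + 644 = 2447 billion.

£2,447 billion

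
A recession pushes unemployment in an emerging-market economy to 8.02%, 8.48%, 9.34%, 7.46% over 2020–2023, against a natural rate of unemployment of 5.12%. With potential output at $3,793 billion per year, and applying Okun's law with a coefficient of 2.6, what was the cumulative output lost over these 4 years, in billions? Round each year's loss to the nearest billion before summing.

$1,264 billion

Year 2020: gap = -2.6 × (8.02 - 5.12) = -7.54%, loss ≈ 3793 × 7.54/100 ≈ 286.
Year 2021: gap = -2.6 × (8.48 - 5.12) = -8.736%, loss ≈ 3793 × 8.736/100 ≈ 331.
Year 2022: gap = -2.6 × (9.34 - 5.12) = -10.972%, loss ≈ 3793 × 10.972/100 ≈ 416.
Year 2023: gap = -2.6 × (7.46 - 5.12) = -6.084%, loss ≈ 3793 × 6.084/100 ≈ 231.
Total lost output = 286 + 331 + 416 + 231 = 1264 billion.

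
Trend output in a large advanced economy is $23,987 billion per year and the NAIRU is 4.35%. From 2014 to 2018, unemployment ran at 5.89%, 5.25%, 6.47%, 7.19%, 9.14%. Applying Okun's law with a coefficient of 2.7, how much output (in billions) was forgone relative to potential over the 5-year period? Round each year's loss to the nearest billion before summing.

Year 2014: gap = -2.7 × (5.89 - 4.35) = -4.158%, loss ≈ 23987 × 4.158/100 ≈ 997.
Year 2015: gap = -2.7 × (5.25 - 4.35) = -2.43%, loss ≈ 23987 × 2.43/100 ≈ 583.
Year 2016: gap = -2.7 × (6.47 - 4.35) = -5.724%, loss ≈ 23987 × 5.724/100 ≈ 1373.
Year 2017: gap = -2.7 × (7.19 - 4.35) = -7.668%, loss ≈ 23987 × 7.668/100 ≈ 1839.
Year 2018: gap = -2.7 × (9.14 - 4.35) = -12.933%, loss ≈ 23987 × 12.933/100 ≈ 3102.
Total lost output = 997 + 583 + 1373 + 1839 + 3102 = 7894 billion.

$7,894 billion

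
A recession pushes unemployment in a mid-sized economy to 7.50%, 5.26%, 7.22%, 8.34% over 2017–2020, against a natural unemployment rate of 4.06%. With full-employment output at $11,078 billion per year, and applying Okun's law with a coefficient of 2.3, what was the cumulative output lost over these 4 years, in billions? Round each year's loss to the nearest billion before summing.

$3,078 billion

Year 2017: gap = -2.3 × (7.5 - 4.06) = -7.912%, loss ≈ 11078 × 7.912/100 ≈ 876.
Year 2018: gap = -2.3 × (5.26 - 4.06) = -2.76%, loss ≈ 11078 × 2.76/100 ≈ 306.
Year 2019: gap = -2.3 × (7.22 - 4.06) = -7.268%, loss ≈ 11078 × 7.268/100 ≈ 805.
Year 2020: gap = -2.3 × (8.34 - 4.06) = -9.844%, loss ≈ 11078 × 9.844/100 ≈ 1091.
Total lost output = 876 + 306 + 805 + 1091 = 3078 billion.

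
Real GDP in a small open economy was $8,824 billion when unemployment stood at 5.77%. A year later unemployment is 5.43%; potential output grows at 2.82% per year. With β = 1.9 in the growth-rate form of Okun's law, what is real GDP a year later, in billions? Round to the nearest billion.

Δu = 5.43 - 5.77 = -0.34 points.
Okun's law (growth form): g_Y = g_Y* - β × Δu = 2.82 - 1.9 × (-0.34) = 2.82 + 0.646 = 3.466%.
Real GDP in the next year = 8824 × (1 + 3.466/100) = 8824 × 1.03466 ≈ 9130 billion.

$9,130 billion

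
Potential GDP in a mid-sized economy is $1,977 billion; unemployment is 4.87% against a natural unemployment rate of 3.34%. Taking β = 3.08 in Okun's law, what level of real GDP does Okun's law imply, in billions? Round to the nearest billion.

Unemployment gap = 4.87 - 3.34 = 1.53 points, so the output gap is -3.08 × 1.53 = -4.7124%.
Actual GDP = 1977 × (1 - 4.7124/100) = 1977 × 0.952876 ≈ 1884 billion.

$1,884 billion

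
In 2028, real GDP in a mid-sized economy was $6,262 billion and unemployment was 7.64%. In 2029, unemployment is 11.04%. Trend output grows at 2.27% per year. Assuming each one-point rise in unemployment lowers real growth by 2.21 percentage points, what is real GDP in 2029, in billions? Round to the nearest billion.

Δu = 11.04 - 7.64 = 3.4 points.
Okun's law (growth form): g_Y = g_Y* - β × Δu = 2.27 - 2.21 × (3.40) = 2.27 - 7.514 = -5.244%.
Real GDP in the next year = 6262 × (1 - 5.244/100) = 6262 × 0.94756 ≈ 5934 billion.

$5,934 billion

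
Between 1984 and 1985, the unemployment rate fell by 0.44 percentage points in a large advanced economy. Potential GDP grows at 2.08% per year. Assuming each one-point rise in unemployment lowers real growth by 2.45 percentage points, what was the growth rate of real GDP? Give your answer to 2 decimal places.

Growth-rate Okun's law: g_Y = g_Y* - β × Δu.
g_Y = 2.08 - 2.45 × (-0.44) = 2.08 + 1.078 = 3.158%, i.e. 3.16% to 2 d.p.

3.16%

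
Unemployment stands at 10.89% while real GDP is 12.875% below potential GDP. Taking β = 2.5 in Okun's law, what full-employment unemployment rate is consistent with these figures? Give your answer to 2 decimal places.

5.74%

From Okun's law, u - u* = -(output gap)/β = -(-12.875)/2.5 = 5.15 points.
So u* = 10.89 - 5.15 = 5.74%.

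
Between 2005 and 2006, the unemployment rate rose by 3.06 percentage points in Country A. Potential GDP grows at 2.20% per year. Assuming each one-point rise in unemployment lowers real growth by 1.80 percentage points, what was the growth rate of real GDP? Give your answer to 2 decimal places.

-3.31%

Growth-rate Okun's law: g_Y = g_Y* - β × Δu.
g_Y = 2.20 - 1.80 × (3.06) = 2.2 - 5.508 = -3.308%, i.e. -3.31% to 2 d.p.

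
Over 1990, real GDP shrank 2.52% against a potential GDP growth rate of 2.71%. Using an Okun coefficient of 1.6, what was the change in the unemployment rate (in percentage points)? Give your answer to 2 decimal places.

3.27 percentage points

Growth-rate Okun's law: g_Y = g_Y* - β × Δu, so Δu = (g_Y* - g_Y)/β.
Δu = (2.71 + 2.52)/1.6 = 5.23/1.6 = 3.27 percentage points.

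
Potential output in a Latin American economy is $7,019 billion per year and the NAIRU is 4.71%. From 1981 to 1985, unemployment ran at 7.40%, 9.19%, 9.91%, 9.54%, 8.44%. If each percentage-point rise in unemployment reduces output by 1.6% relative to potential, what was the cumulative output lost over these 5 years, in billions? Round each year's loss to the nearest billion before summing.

$2,350 billion

Year 1981: gap = -1.6 × (7.4 - 4.71) = -4.304%, loss ≈ 7019 × 4.304/100 ≈ 302.
Year 1982: gap = -1.6 × (9.19 - 4.71) = -7.168%, loss ≈ 7019 × 7.168/100 ≈ 503.
Year 1983: gap = -1.6 × (9.91 - 4.71) = -8.32%, loss ≈ 7019 × 8.32/100 ≈ 584.
Year 1984: gap = -1.6 × (9.54 - 4.71) = -7.728%, loss ≈ 7019 × 7.728/100 ≈ 542.
Year 1985: gap = -1.6 × (8.44 - 4.71) = -5.968%, loss ≈ 7019 × 5.968/100 ≈ 419.
Total lost output = 302 + 503 + 584 + 542 + 419 = 2350 billion.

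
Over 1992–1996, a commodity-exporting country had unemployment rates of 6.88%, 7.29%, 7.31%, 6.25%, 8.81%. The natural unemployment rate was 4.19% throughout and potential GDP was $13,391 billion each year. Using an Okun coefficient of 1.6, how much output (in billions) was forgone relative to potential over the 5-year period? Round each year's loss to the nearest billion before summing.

Year 1992: gap = -1.6 × (6.88 - 4.19) = -4.304%, loss ≈ 13391 × 4.304/100 ≈ 576.
Year 1993: gap = -1.6 × (7.29 - 4.19) = -4.96%, loss ≈ 13391 × 4.96/100 ≈ 664.
Year 1994: gap = -1.6 × (7.31 - 4.19) = -4.992%, loss ≈ 13391 × 4.992/100 ≈ 668.
Year 1995: gap = -1.6 × (6.25 - 4.19) = -3.296%, loss ≈ 13391 × 3.296/100 ≈ 441.
Year 1996: gap = -1.6 × (8.81 - 4.19) = -7.392%, loss ≈ 13391 × 7.392/100 ≈ 990.
Total lost output = 576 + 664 + 668 + 441 + 990 = 3339 billion.

$3,339 billion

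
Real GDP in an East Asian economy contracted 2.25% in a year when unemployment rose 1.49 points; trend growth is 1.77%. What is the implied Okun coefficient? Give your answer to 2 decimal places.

β ≈ 2.70

Growth form: g_Y = g_Y* - β × Δu, so β = (g_Y* - g_Y)/Δu.
β = (1.77 + 2.25)/1.49 = 4.02/1.49 = 2.70.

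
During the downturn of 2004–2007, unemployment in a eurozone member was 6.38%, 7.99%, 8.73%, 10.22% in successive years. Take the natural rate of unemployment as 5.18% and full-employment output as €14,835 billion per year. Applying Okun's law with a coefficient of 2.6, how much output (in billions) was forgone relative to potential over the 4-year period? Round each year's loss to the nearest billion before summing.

€4,860 billion

Year 2004: gap = -2.6 × (6.38 - 5.18) = -3.12%, loss ≈ 14835 × 3.12/100 ≈ 463.
Year 2005: gap = -2.6 × (7.99 - 5.18) = -7.306%, loss ≈ 14835 × 7.306/100 ≈ 1084.
Year 2006: gap = -2.6 × (8.73 - 5.18) = -9.23%, loss ≈ 14835 × 9.23/100 ≈ 1369.
Year 2007: gap = -2.6 × (10.22 - 5.18) = -13.104%, loss ≈ 14835 × 13.104/100 ≈ 1944.
Total lost output = 463 + 1084 + 1369 + 1944 = 4860 billion.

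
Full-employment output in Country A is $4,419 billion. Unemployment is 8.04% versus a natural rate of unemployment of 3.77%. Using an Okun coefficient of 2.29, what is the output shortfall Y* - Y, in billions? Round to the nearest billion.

Output gap = -2.29 × (8.04 - 3.77) = -2.29 × 4.27 = -9.7783%.
Actual GDP ≈ 4419 × 0.902217 ≈ 3987 billion, so the shortfall is 4419 - 3987 = 432 billion.

$432 billion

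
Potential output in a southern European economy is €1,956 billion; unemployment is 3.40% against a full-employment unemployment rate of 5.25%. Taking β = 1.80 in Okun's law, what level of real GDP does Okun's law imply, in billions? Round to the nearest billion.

Unemployment gap = 3.4 - 5.25 = -1.85 points, so the output gap is -1.8 × (-1.85) = 3.33%.
Actual GDP = 1956 × (1 + 3.33/100) = 1956 × 1.0333 ≈ 2021 billion.

€2,021 billion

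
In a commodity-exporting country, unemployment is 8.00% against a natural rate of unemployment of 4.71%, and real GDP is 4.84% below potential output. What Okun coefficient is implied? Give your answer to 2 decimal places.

β ≈ 1.47

Okun's law: output gap = -β × (u - u*).
-4.84 = -β × (8 - 4.71) = -β × 3.29, so β = 4.84/3.29 = 1.47.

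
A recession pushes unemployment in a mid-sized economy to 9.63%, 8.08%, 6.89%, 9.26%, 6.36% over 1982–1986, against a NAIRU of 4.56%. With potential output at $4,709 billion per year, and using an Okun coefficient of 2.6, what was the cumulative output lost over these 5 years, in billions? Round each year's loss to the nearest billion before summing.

Year 1982: gap = -2.6 × (9.63 - 4.56) = -13.182%, loss ≈ 4709 × 13.182/100 ≈ 621.
Year 1983: gap = -2.6 × (8.08 - 4.56) = -9.152%, loss ≈ 4709 × 9.152/100 ≈ 431.
Year 1984: gap = -2.6 × (6.89 - 4.56) = -6.058%, loss ≈ 4709 × 6.058/100 ≈ 285.
Year 1985: gap = -2.6 × (9.26 - 4.56) = -12.22%, loss ≈ 4709 × 12.22/100 ≈ 575.
Year 1986: gap = -2.6 × (6.36 - 4.56) = -4.68%, loss ≈ 4709 × 4.68/100 ≈ 220.
Total lost output = 621 + 431 + 285 + 575 + 220 = 2132 billion.

$2,132 billion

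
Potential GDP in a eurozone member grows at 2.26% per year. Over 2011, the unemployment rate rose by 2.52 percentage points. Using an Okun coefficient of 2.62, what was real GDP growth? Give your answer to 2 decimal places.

-4.34%

Growth-rate Okun's law: g_Y = g_Y* - β × Δu.
g_Y = 2.26 - 2.62 × (2.52) = 2.26 - 6.6024 = -4.3424%, i.e. -4.34% to 2 d.p.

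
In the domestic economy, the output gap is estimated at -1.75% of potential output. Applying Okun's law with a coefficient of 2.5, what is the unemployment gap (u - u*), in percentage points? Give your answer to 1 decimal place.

0.7 percentage points

Okun's law: output gap = -β × (u - u*), so u - u* = -(output gap)/β.
u - u* = -(-1.75)/2.5 = 0.7 percentage points.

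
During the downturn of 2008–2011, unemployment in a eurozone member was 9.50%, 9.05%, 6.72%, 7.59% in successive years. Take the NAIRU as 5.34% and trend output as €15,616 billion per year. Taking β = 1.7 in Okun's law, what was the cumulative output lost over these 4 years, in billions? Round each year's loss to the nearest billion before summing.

€3,052 billion

Year 2008: gap = -1.7 × (9.5 - 5.34) = -7.072%, loss ≈ 15616 × 7.072/100 ≈ 1104.
Year 2009: gap = -1.7 × (9.05 - 5.34) = -6.307%, loss ≈ 15616 × 6.307/100 ≈ 985.
Year 2010: gap = -1.7 × (6.72 - 5.34) = -2.346%, loss ≈ 15616 × 2.346/100 ≈ 366.
Year 2011: gap = -1.7 × (7.59 - 5.34) = -3.825%, loss ≈ 15616 × 3.825/100 ≈ 597.
Total lost output = 1104 + 985 + 366 + 597 = 3052 billion.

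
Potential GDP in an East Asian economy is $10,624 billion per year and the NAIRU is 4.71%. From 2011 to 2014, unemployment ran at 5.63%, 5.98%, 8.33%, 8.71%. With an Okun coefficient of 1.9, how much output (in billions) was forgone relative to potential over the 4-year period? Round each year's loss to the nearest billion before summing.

Year 2011: gap = -1.9 × (5.63 - 4.71) = -1.748%, loss ≈ 10624 × 1.748/100 ≈ 186.
Year 2012: gap = -1.9 × (5.98 - 4.71) = -2.413%, loss ≈ 10624 × 2.413/100 ≈ 256.
Year 2013: gap = -1.9 × (8.33 - 4.71) = -6.878%, loss ≈ 10624 × 6.878/100 ≈ 731.
Year 2014: gap = -1.9 × (8.71 - 4.71) = -7.6%, loss ≈ 10624 × 7.6/100 ≈ 807.
Total lost output = 186 + 256 + 731 + 807 = 1980 billion.

$1,980 billion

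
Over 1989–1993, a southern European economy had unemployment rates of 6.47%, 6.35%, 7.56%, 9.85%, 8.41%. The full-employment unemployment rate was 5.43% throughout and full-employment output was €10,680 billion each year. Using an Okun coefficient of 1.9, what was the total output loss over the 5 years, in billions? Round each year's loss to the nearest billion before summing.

Year 1989: gap = -1.9 × (6.47 - 5.43) = -1.976%, loss ≈ 10680 × 1.976/100 ≈ 211.
Year 1990: gap = -1.9 × (6.35 - 5.43) = -1.748%, loss ≈ 10680 × 1.748/100 ≈ 187.
Year 1991: gap = -1.9 × (7.56 - 5.43) = -4.047%, loss ≈ 10680 × 4.047/100 ≈ 432.
Year 1992: gap = -1.9 × (9.85 - 5.43) = -8.398%, loss ≈ 10680 × 8.398/100 ≈ 897.
Year 1993: gap = -1.9 × (8.41 - 5.43) = -5.662%, loss ≈ 10680 × 5.662/100 ≈ 605.
Total lost output = 211 + 187 + 432 + 897 + 605 = 2332 billion.

€2,332 billion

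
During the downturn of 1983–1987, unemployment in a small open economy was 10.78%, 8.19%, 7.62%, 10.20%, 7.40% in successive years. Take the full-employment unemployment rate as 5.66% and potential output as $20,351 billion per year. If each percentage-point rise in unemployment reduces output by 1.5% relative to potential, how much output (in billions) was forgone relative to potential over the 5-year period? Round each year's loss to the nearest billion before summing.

$4,850 billion

Year 1983: gap = -1.5 × (10.78 - 5.66) = -7.68%, loss ≈ 20351 × 7.68/100 ≈ 1563.
Year 1984: gap = -1.5 × (8.19 - 5.66) = -3.795%, loss ≈ 20351 × 3.795/100 ≈ 772.
Year 1985: gap = -1.5 × (7.62 - 5.66) = -2.94%, loss ≈ 20351 × 2.94/100 ≈ 598.
Year 1986: gap = -1.5 × (10.2 - 5.66) = -6.81%, loss ≈ 20351 × 6.81/100 ≈ 1386.
Year 1987: gap = -1.5 × (7.4 - 5.66) = -2.61%, loss ≈ 20351 × 2.61/100 ≈ 531.
Total lost output = 1563 + 772 + 598 + 1386 + 531 = 4850 billion.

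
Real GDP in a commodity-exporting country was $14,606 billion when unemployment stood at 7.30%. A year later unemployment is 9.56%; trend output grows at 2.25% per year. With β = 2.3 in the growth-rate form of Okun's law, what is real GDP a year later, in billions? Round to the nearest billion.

Δu = 9.56 - 7.3 = 2.26 points.
Okun's law (growth form): g_Y = g_Y* - β × Δu = 2.25 - 2.3 × (2.26) = 2.25 - 5.198 = -2.948%.
Real GDP in the next year = 14606 × (1 - 2.948/100) = 14606 × 0.97052 ≈ 14175 billion.

$14,175 billion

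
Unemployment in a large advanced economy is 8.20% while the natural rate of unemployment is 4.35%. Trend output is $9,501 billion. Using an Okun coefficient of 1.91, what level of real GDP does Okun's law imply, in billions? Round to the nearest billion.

$8,802 billion

Unemployment gap = 8.2 - 4.35 = 3.85 points, so the output gap is -1.91 × 3.85 = -7.3535%.
Actual GDP = 9501 × (1 - 7.3535/100) = 9501 × 0.926465 ≈ 8802 billion.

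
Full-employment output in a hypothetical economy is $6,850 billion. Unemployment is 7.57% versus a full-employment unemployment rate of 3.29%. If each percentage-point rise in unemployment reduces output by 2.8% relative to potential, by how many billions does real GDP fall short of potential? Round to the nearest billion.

Output gap = -2.8 × (7.57 - 3.29) = -2.8 × 4.28 = -11.984%.
Actual GDP ≈ 6850 × 0.88016 ≈ 6029 billion, so the shortfall is 6850 - 6029 = 821 billion.

$821 billion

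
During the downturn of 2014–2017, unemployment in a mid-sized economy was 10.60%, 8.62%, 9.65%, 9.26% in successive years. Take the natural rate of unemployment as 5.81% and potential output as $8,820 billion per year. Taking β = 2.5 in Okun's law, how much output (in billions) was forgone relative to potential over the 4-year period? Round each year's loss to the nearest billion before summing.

$3,284 billion

Year 2014: gap = -2.5 × (10.6 - 5.81) = -11.975%, loss ≈ 8820 × 11.975/100 ≈ 1056.
Year 2015: gap = -2.5 × (8.62 - 5.81) = -7.025%, loss ≈ 8820 × 7.025/100 ≈ 620.
Year 2016: gap = -2.5 × (9.65 - 5.81) = -9.6%, loss ≈ 8820 × 9.6/100 ≈ 847.
Year 2017: gap = -2.5 × (9.26 - 5.81) = -8.625%, loss ≈ 8820 × 8.625/100 ≈ 761.
Total lost output = 1056 + 620 + 847 + 761 = 3284 billion.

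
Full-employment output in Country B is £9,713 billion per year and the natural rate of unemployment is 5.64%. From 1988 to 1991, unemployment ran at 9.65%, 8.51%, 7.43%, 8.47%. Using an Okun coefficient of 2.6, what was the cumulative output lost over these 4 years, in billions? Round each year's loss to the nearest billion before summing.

Year 1988: gap = -2.6 × (9.65 - 5.64) = -10.426%, loss ≈ 9713 × 10.426/100 ≈ 1013.
Year 1989: gap = -2.6 × (8.51 - 5.64) = -7.462%, loss ≈ 9713 × 7.462/100 ≈ 725.
Year 1990: gap = -2.6 × (7.43 - 5.64) = -4.654%, loss ≈ 9713 × 4.654/100 ≈ 452.
Year 1991: gap = -2.6 × (8.47 - 5.64) = -7.358%, loss ≈ 9713 × 7.358/100 ≈ 715.
Total lost output = 1013 + 725 + 452 + 715 = 2905 billion.

£2,905 billion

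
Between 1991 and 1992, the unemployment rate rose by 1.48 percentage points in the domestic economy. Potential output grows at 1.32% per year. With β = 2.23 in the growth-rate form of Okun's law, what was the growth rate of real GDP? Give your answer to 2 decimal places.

-1.98%

Growth-rate Okun's law: g_Y = g_Y* - β × Δu.
g_Y = 1.32 - 2.23 × (1.48) = 1.32 - 3.3004 = -1.9804%, i.e. -1.98% to 2 d.p.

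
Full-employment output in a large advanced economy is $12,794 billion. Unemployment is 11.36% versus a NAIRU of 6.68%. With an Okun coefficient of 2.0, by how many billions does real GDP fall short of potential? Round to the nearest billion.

Output gap = -2.0 × (11.36 - 6.68) = -2 × 4.68 = -9.36%.
Actual GDP ≈ 12794 × 0.9064 ≈ 11596 billion, so the shortfall is 12794 - 11596 = 1198 billion.

$1,198 billion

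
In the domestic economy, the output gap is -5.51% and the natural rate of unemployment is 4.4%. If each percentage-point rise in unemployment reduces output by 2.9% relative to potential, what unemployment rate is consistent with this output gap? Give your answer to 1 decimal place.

From Okun's law, u - u* = -(output gap)/β = -(-5.51)/2.9 = 1.9 points.
So u = 4.4 + 1.9 = 6.3%.

6.3%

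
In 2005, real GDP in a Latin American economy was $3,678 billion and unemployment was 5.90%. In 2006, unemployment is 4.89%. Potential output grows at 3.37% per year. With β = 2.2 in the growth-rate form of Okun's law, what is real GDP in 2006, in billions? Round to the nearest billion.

Δu = 4.89 - 5.9 = -1.01 points.
Okun's law (growth form): g_Y = g_Y* - β × Δu = 3.37 - 2.2 × (-1.01) = 3.37 + 2.222 = 5.592%.
Real GDP in the next year = 3678 × (1 + 5.592/100) = 3678 × 1.05592 ≈ 3884 billion.

$3,884 billion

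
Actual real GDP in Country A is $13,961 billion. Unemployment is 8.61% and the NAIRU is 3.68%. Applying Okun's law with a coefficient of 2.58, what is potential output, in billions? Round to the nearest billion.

Unemployment gap = 8.61 - 3.68 = 4.93 points, so output gap = -2.58 × 4.93 = -12.7194%.
Since Y = Y* × (1 + gap/100), Y* = 13961/0.872806 ≈ 15996 billion.

$15,996 billion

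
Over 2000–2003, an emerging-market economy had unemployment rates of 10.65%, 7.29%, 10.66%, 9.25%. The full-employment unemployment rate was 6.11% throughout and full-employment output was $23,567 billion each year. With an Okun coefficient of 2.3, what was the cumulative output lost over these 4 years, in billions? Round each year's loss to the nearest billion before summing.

$7,269 billion

Year 2000: gap = -2.3 × (10.65 - 6.11) = -10.442%, loss ≈ 23567 × 10.442/100 ≈ 2461.
Year 2001: gap = -2.3 × (7.29 - 6.11) = -2.714%, loss ≈ 23567 × 2.714/100 ≈ 640.
Year 2002: gap = -2.3 × (10.66 - 6.11) = -10.465%, loss ≈ 23567 × 10.465/100 ≈ 2466.
Year 2003: gap = -2.3 × (9.25 - 6.11) = -7.222%, loss ≈ 23567 × 7.222/100 ≈ 1702.
Total lost output = 2461 + 640 + 2466 + 1702 = 7269 billion.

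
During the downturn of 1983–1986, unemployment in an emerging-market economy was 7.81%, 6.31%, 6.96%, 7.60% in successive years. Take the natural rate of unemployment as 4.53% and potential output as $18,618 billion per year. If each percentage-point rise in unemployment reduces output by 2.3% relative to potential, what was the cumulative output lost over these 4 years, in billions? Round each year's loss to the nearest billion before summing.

Year 1983: gap = -2.3 × (7.81 - 4.53) = -7.544%, loss ≈ 18618 × 7.544/100 ≈ 1405.
Year 1984: gap = -2.3 × (6.31 - 4.53) = -4.094%, loss ≈ 18618 × 4.094/100 ≈ 762.
Year 1985: gap = -2.3 × (6.96 - 4.53) = -5.589%, loss ≈ 18618 × 5.589/100 ≈ 1041.
Year 1986: gap = -2.3 × (7.6 - 4.53) = -7.061%, loss ≈ 18618 × 7.061/100 ≈ 1315.
Total lost output = 1405 + 762 + 1041 + 1315 = 4523 billion.

$4,523 billion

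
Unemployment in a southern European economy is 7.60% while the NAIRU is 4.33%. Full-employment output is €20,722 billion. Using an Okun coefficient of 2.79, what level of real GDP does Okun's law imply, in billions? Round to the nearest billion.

€18,831 billion

Unemployment gap = 7.6 - 4.33 = 3.27 points, so the output gap is -2.79 × 3.27 = -9.1233%.
Actual GDP = 20722 × (1 - 9.1233/100) = 20722 × 0.908767 ≈ 18831 billion.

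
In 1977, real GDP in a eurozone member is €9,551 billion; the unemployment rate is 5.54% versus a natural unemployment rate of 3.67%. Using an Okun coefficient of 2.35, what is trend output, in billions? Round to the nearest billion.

Unemployment gap = 5.54 - 3.67 = 1.87 points, so output gap = -2.35 × 1.87 = -4.3945%.
Since Y = Y* × (1 + gap/100), Y* = 9551/0.956055 ≈ 9990 billion.

€9,990 billion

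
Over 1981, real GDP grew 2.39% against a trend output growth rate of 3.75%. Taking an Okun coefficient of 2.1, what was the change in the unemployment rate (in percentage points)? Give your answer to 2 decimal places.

Growth-rate Okun's law: g_Y = g_Y* - β × Δu, so Δu = (g_Y* - g_Y)/β.
Δu = (3.75 - 2.39)/2.1 = 1.36/2.1 = 0.65 percentage points.

0.65 percentage points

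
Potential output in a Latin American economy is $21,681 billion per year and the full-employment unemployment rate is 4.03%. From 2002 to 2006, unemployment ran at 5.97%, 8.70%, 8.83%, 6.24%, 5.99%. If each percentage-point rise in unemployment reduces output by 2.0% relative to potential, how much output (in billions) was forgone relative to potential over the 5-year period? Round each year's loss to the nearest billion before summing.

$6,755 billion

Year 2002: gap = -2.0 × (5.97 - 4.03) = -3.88%, loss ≈ 21681 × 3.88/100 ≈ 841.
Year 2003: gap = -2.0 × (8.7 - 4.03) = -9.34%, loss ≈ 21681 × 9.34/100 ≈ 2025.
Year 2004: gap = -2.0 × (8.83 - 4.03) = -9.6%, loss ≈ 21681 × 9.6/100 ≈ 2081.
Year 2005: gap = -2.0 × (6.24 - 4.03) = -4.42%, loss ≈ 21681 × 4.42/100 ≈ 958.
Year 2006: gap = -2.0 × (5.99 - 4.03) = -3.92%, loss ≈ 21681 × 3.92/100 ≈ 850.
Total lost output = 841 + 2025 + 2081 + 958 + 850 = 6755 billion.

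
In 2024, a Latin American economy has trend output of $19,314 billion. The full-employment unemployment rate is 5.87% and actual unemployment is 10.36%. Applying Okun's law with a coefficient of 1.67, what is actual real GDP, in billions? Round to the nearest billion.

$17,866 billion

Unemployment gap = 10.36 - 5.87 = 4.49 points, so the output gap is -1.67 × 4.49 = -7.4983%.
Actual GDP = 19314 × (1 - 7.4983/100) = 19314 × 0.925017 ≈ 17866 billion.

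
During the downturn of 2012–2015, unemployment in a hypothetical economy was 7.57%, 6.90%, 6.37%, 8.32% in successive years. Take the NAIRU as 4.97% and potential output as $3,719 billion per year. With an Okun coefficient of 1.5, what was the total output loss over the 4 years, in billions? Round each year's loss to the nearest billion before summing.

Year 2012: gap = -1.5 × (7.57 - 4.97) = -3.9%, loss ≈ 3719 × 3.9/100 ≈ 145.
Year 2013: gap = -1.5 × (6.9 - 4.97) = -2.895%, loss ≈ 3719 × 2.895/100 ≈ 108.
Year 2014: gap = -1.5 × (6.37 - 4.97) = -2.1%, loss ≈ 3719 × 2.1/100 ≈ 78.
Year 2015: gap = -1.5 × (8.32 - 4.97) = -5.025%, loss ≈ 3719 × 5.025/100 ≈ 187.
Total lost output = 145 + 108 + 78 + 187 = 518 billion.

$518 billion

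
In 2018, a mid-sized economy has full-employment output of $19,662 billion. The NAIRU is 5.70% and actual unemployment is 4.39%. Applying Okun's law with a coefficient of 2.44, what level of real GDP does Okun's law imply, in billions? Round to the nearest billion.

Unemployment gap = 4.39 - 5.7 = -1.31 points, so the output gap is -2.44 × (-1.31) = 3.1964%.
Actual GDP = 19662 × (1 + 3.1964/100) = 19662 × 1.031964 ≈ 20290 billion.

$20,290 billion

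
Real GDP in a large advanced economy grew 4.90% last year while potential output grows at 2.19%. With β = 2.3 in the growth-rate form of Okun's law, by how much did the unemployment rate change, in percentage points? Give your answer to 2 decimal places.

-1.18 percentage points

Growth-rate Okun's law: g_Y = g_Y* - β × Δu, so Δu = (g_Y* - g_Y)/β.
Δu = (2.19 - 4.9)/2.3 = -2.71/2.3 = -1.18 percentage points.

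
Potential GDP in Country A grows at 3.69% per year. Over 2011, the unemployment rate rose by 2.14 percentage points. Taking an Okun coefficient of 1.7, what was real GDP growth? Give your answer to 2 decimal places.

Growth-rate Okun's law: g_Y = g_Y* - β × Δu.
g_Y = 3.69 - 1.7 × (2.14) = 3.69 - 3.638 = 0.052%, i.e. 0.05% to 2 d.p.

0.05%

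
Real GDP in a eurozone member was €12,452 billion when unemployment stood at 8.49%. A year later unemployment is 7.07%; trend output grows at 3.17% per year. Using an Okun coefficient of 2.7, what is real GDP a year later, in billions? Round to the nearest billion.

Δu = 7.07 - 8.49 = -1.42 points.
Okun's law (growth form): g_Y = g_Y* - β × Δu = 3.17 - 2.7 × (-1.42) = 3.17 + 3.834 = 7.004%.
Real GDP in the next year = 12452 × (1 + 7.004/100) = 12452 × 1.07004 ≈ 13324 billion.

€13,324 billion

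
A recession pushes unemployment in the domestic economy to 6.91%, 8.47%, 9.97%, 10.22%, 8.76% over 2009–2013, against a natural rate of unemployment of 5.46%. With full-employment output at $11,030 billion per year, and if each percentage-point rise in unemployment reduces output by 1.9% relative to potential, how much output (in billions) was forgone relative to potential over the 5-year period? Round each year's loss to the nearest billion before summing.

Year 2009: gap = -1.9 × (6.91 - 5.46) = -2.755%, loss ≈ 11030 × 2.755/100 ≈ 304.
Year 2010: gap = -1.9 × (8.47 - 5.46) = -5.719%, loss ≈ 11030 × 5.719/100 ≈ 631.
Year 2011: gap = -1.9 × (9.97 - 5.46) = -8.569%, loss ≈ 11030 × 8.569/100 ≈ 945.
Year 2012: gap = -1.9 × (10.22 - 5.46) = -9.044%, loss ≈ 11030 × 9.044/100 ≈ 998.
Year 2013: gap = -1.9 × (8.76 - 5.46) = -6.27%, loss ≈ 11030 × 6.27/100 ≈ 692.
Total lost output = 304 + 631 + 945 + 998 + 692 = 3570 billion.

$3,570 billion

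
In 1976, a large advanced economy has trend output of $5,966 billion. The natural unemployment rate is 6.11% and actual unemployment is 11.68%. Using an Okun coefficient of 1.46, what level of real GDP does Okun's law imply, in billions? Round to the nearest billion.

Unemployment gap = 11.68 - 6.11 = 5.57 points, so the output gap is -1.46 × 5.57 = -8.1322%.
Actual GDP = 5966 × (1 - 8.1322/100) = 5966 × 0.918678 ≈ 5481 billion.

$5,481 billion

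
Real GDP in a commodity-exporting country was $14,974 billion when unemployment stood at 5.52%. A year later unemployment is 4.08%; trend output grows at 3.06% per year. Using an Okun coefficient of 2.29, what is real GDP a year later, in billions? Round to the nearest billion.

$15,926 billion

Δu = 4.08 - 5.52 = -1.44 points.
Okun's law (growth form): g_Y = g_Y* - β × Δu = 3.06 - 2.29 × (-1.44) = 3.06 + 3.2976 = 6.3576%.
Real GDP in the next year = 14974 × (1 + 6.3576/100) = 14974 × 1.063576 ≈ 15926 billion.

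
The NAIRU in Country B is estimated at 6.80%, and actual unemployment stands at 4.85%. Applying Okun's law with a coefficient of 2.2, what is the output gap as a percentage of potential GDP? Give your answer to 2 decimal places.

The unemployment gap is 4.85 - 6.8 = -1.95 percentage points.
Okun's law gives an output gap of -2.2 × (-1.95) = 4.29%, i.e. 4.29% above potential.

4.29%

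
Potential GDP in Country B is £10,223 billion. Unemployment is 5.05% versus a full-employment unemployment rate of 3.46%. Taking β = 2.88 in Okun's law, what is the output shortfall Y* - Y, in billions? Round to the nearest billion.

£468 billion

Output gap = -2.88 × (5.05 - 3.46) = -2.88 × 1.59 = -4.5792%.
Actual GDP ≈ 10223 × 0.954208 ≈ 9755 billion, so the shortfall is 10223 - 9755 = 468 billion.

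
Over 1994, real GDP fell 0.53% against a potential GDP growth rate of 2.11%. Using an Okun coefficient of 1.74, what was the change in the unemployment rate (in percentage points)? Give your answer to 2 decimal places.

1.52 percentage points

Growth-rate Okun's law: g_Y = g_Y* - β × Δu, so Δu = (g_Y* - g_Y)/β.
Δu = (2.11 + 0.53)/1.74 = 2.64/1.74 = 1.52 percentage points.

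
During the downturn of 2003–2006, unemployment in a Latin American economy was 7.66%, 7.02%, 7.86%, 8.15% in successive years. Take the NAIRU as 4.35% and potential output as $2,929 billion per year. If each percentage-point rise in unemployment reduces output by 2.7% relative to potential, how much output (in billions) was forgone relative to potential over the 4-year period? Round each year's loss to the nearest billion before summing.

Year 2003: gap = -2.7 × (7.66 - 4.35) = -8.937%, loss ≈ 2929 × 8.937/100 ≈ 262.
Year 2004: gap = -2.7 × (7.02 - 4.35) = -7.209%, loss ≈ 2929 × 7.209/100 ≈ 211.
Year 2005: gap = -2.7 × (7.86 - 4.35) = -9.477%, loss ≈ 2929 × 9.477/100 ≈ 278.
Year 2006: gap = -2.7 × (8.15 - 4.35) = -10.26%, loss ≈ 2929 × 10.26/100 ≈ 301.
Total lost output = 262 + 211 + 278 + 301 = 1052 billion.

$1,052 billion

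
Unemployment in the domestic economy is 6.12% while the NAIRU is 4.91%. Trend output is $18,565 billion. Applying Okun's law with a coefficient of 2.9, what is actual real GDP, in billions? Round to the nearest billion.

$17,914 billion

Unemployment gap = 6.12 - 4.91 = 1.21 points, so the output gap is -2.9 × 1.21 = -3.509%.
Actual GDP = 18565 × (1 - 3.509/100) = 18565 × 0.96491 ≈ 17914 billion.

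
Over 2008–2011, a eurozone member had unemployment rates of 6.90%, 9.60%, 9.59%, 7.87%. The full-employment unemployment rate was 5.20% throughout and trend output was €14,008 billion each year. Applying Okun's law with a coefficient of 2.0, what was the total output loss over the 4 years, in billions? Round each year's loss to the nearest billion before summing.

€3,687 billion

Year 2008: gap = -2.0 × (6.9 - 5.2) = -3.4%, loss ≈ 14008 × 3.4/100 ≈ 476.
Year 2009: gap = -2.0 × (9.6 - 5.2) = -8.8%, loss ≈ 14008 × 8.8/100 ≈ 1233.
Year 2010: gap = -2.0 × (9.59 - 5.2) = -8.78%, loss ≈ 14008 × 8.78/100 ≈ 1230.
Year 2011: gap = -2.0 × (7.87 - 5.2) = -5.34%, loss ≈ 14008 × 5.34/100 ≈ 748.
Total lost output = 476 + 1233 + 1230 + 748 = 3687 billion.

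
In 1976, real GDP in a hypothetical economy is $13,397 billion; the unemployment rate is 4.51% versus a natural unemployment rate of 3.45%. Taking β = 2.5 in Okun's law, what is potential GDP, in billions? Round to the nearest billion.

$13,762 billion

Unemployment gap = 4.51 - 3.45 = 1.06 points, so output gap = -2.5 × 1.06 = -2.65%.
Since Y = Y* × (1 + gap/100), Y* = 13397/0.9735 ≈ 13762 billion.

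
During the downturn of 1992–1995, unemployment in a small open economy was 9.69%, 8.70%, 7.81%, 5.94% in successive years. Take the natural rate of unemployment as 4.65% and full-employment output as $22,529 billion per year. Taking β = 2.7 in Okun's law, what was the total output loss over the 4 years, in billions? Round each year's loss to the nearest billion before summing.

$8,237 billion

Year 1992: gap = -2.7 × (9.69 - 4.65) = -13.608%, loss ≈ 22529 × 13.608/100 ≈ 3066.
Year 1993: gap = -2.7 × (8.7 - 4.65) = -10.935%, loss ≈ 22529 × 10.935/100 ≈ 2464.
Year 1994: gap = -2.7 × (7.81 - 4.65) = -8.532%, loss ≈ 22529 × 8.532/100 ≈ 1922.
Year 1995: gap = -2.7 × (5.94 - 4.65) = -3.483%, loss ≈ 22529 × 3.483/100 ≈ 785.
Total lost output = 3066 + 2464 + 1922 + 785 = 8237 billion.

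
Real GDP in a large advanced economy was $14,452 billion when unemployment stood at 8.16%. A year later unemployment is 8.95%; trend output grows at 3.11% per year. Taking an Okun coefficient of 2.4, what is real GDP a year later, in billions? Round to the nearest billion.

$14,627 billion

Δu = 8.95 - 8.16 = 0.79 points.
Okun's law (growth form): g_Y = g_Y* - β × Δu = 3.11 - 2.4 × (0.79) = 3.11 - 1.896 = 1.214%.
Real GDP in the next year = 14452 × (1 + 1.214/100) = 14452 × 1.01214 ≈ 14627 billion.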